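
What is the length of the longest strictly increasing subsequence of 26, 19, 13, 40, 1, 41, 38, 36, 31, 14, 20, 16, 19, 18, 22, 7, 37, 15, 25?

6

One longest increasing subsequence is 13, 14, 16, 19, 22, 37 (positions 3,10,12,13,15,17), of length 6; no longer one exists.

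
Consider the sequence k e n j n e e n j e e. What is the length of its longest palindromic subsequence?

8

One longest palindromic subsequence is ejneenje (positions 2,4,5,6,7,8,9,11); it reads the same forward and backward, and the interval DP gives dp[1][11] = 8.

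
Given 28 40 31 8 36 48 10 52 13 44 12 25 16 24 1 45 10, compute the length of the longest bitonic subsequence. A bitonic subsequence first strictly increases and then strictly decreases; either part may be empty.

9

One longest bitonic subsequence is 28, 31, 36, 48, 52, 44, 25, 24, 10 (positions 1,3,5,6,8,10,12,14,17): it rises to 52 then falls. Length 9 is optimal.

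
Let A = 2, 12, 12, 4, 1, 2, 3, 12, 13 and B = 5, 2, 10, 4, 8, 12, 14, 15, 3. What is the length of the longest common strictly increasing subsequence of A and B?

3

For each value that appears in both, track the longest common increasing run ending there.
The best achievable length is 3; one witness is 2, 4, 12 (A-positions 1,4,8, B-positions 2,4,6).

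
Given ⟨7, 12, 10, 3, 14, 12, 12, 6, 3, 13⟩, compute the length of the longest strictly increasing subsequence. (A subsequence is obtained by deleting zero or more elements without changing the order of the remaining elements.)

4

One longest increasing subsequence is 7, 10, 12, 13 (positions 1,3,6,10), of length 4; no longer one exists.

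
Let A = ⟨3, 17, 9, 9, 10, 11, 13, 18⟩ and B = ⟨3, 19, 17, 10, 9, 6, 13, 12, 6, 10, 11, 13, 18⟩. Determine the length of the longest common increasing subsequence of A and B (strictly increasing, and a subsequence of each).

A longest common strictly increasing subsequence is 3, 9, 10, 11, 13, 18 (length 6); it appears in order in both A and B, and no longer such subsequence exists.

6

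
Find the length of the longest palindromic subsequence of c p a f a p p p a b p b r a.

7

One longest palindromic subsequence is aapppaa (positions 3,5,6,7,8,9,14); it reads the same forward and backward, and the interval DP gives dp[1][14] = 7.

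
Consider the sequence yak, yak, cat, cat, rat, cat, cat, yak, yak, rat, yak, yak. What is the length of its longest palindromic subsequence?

9

Using dp[i][j] = 2 + dp[i+1][j−1] if the ends match, else max(dp[i+1][j], dp[i][j−1]):
dp[1][12] = 9. A witness is yak yak cat cat rat cat cat yak yak at positions 1,2,3,4,5,6,7,11,12.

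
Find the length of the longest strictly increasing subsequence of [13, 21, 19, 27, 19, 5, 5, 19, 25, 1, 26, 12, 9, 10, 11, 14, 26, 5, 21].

6

One longest increasing subsequence is 5, 9, 10, 11, 14, 26 (positions 6,13,14,15,16,17), of length 6; no longer one exists.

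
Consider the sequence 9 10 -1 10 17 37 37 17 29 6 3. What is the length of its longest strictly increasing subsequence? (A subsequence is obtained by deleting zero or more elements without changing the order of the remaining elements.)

One longest increasing subsequence is 9, 10, 17, 37 (positions 1,2,5,6), of length 4; no longer one exists.

4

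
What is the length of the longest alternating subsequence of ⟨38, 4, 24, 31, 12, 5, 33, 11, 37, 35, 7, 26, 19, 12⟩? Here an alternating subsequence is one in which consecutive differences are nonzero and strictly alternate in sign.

A longest alternating subsequence is 38, 4, 24, 12, 33, 11, 37, 7, 26, 19 (positions 1,2,3,5,7,8,9,11,12,13); its 9 consecutive differences strictly alternate in sign, and length 10 is optimal.

10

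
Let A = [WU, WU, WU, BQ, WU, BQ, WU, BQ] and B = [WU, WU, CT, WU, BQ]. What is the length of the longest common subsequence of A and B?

Backtracking the LCS table gives one alignment: WU (A1,B1) → WU (A2,B2) → WU (A7,B4) → BQ (A8,B5).
So the longest common subsequence has length 4.

4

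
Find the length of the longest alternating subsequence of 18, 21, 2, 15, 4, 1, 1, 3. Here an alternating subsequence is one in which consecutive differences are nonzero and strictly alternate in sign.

A longest alternating subsequence is 18, 21, 2, 15, 1, 3 (positions 1,2,3,4,6,8); its 5 consecutive differences strictly alternate in sign, and length 6 is optimal.

6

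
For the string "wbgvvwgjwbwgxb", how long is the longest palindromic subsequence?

8

Using dp[i][j] = 2 + dp[i+1][j−1] if the ends match, else max(dp[i+1][j], dp[i][j−1]):
dp[1][14] = 8. A witness is wbgvvgbw at positions 1,2,3,4,5,7,10,11.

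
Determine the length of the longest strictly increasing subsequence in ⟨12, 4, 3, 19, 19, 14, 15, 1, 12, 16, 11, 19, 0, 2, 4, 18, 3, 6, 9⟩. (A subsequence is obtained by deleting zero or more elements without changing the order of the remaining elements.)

Let dp[i] be the longest increasing subsequence ending at position i. Then dp = [1, 1, 1, 2, 2, 2, 3, 1, 2, 4, 2, 5, 1, 2, 3, 5, 3, 4, 5].
The maximum is 5; one witness is 12, 14, 15, 16, 19 at positions 1,6,7,10,12.

5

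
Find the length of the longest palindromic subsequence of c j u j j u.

4

One longest palindromic subsequence is ujju (positions 3,4,5,6); it reads the same forward and backward, and the interval DP gives dp[1][6] = 4.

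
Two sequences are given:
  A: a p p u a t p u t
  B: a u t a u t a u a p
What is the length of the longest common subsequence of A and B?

Backtracking the LCS table gives one alignment: a (A1,B1) → u (A4,B2) → a (A5,B4) → t (A6,B6) → p (A7,B10).
So the longest common subsequence has length 5.

5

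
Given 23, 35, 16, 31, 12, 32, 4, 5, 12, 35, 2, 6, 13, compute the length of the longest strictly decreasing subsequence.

Let dp[i] be the longest decreasing subsequence ending at position i. Then dp = [1, 1, 2, 2, 3, 2, 4, 4, 3, 1, 5, 4, 3].
The maximum is 5; one witness is 23, 16, 12, 4, 2 at positions 1,3,5,7,11.

5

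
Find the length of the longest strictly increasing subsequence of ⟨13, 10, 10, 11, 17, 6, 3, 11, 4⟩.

Let dp[i] be the longest increasing subsequence ending at position i. Then dp = [1, 1, 1, 2, 3, 1, 1, 2, 2].
The maximum is 3; one witness is 10, 11, 17 at positions 2,4,5.

3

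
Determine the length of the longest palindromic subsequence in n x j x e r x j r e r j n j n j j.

9

Using dp[i][j] = 2 + dp[i+1][j−1] if the ends match, else max(dp[i+1][j], dp[i][j−1]):
dp[1][17] = 9. A witness is njjrerjjn at positions 1,3,8,9,10,11,12,14,15.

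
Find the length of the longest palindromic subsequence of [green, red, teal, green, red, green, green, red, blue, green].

Using dp[i][j] = 2 + dp[i+1][j−1] if the ends match, else max(dp[i+1][j], dp[i][j−1]):
dp[1][10] = 7. A witness is green red green green green red green at positions 1,2,4,6,7,8,10.

7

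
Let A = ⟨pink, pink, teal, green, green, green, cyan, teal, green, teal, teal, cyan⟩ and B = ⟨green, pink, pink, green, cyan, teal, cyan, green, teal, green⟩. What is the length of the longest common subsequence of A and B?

7

Backtracking the LCS table gives one alignment: pink (A1,B2) → pink (A2,B3) → green (A6,B4) → cyan (A7,B5) → teal (A8,B6) → green (A9,B8) → teal (A10,B9).
So the longest common subsequence has length 7.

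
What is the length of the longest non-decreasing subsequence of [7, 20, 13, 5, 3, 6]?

Let dp[i] be the longest non-decreasing subsequence ending at position i. Then dp = [1, 2, 2, 1, 1, 2].
The maximum is 2; one witness is 7, 20 at positions 1,2.

2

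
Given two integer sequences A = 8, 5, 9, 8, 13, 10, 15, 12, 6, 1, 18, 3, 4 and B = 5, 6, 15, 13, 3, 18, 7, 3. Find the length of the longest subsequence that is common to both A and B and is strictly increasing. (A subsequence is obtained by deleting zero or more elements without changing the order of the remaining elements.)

A longest common strictly increasing subsequence is 5, 6, 18 (length 3); it appears in order in both A and B, and no longer such subsequence exists.

3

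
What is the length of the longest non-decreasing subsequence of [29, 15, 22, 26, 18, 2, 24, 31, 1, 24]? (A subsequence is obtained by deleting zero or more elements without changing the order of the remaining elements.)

Let dp[i] be the longest non-decreasing subsequence ending at position i. Then dp = [1, 1, 2, 3, 2, 1, 3, 4, 1, 4].
The maximum is 4; one witness is 15, 22, 26, 31 at positions 2,3,4,8.

4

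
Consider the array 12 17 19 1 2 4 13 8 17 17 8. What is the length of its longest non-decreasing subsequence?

6

Scanning left to right, the best length ending at each element is: 12→1, 17→2, 19→3, 1→1, 2→2, 4→3, 13→4, 8→4, 17→5, 17→6, 8→5.
So the longest non-decreasing subsequence has length 6, e.g. 1, 2, 4, 13, 17, 17.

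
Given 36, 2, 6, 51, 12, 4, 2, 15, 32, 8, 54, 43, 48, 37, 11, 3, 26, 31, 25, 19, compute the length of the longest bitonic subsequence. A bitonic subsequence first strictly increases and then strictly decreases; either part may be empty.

Let inc[i] be the LIS ending at i and dec[i] the longest strictly decreasing subsequence starting at i. inc = [1, 1, 2, 3, 3, 2, 1, 4, 5, 3, 6, 6, 7, 6, 4, 2, 5, 6, 5, 5], dec = [5, 1, 3, 6, 3, 2, 1, 3, 4, 2, 6, 5, 5, 4, 2, 1, 3, 3, 2, 1].
max_i inc[i]+dec[i]−1 = 11, with one witness 2, 6, 12, 15, 32, 54, 48, 37, 31, 25, 19.

11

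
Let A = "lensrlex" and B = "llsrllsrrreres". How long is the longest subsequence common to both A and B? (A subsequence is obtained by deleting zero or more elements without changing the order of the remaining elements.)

Backtracking the LCS table gives one alignment: l (A1,B2) → s (A4,B3) → r (A5,B4) → l (A6,B6) → e (A7,B13).
So the longest common subsequence has length 5.

5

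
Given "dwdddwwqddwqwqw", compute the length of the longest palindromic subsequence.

8

One longest palindromic subsequence is wwqddqww (positions 2,7,8,9,10,12,13,15); it reads the same forward and backward, and the interval DP gives dp[1][15] = 8.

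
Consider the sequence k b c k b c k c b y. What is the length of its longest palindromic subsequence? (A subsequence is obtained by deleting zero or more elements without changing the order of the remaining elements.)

7

One longest palindromic subsequence is bckckcb (positions 2,3,4,6,7,8,9); it reads the same forward and backward, and the interval DP gives dp[1][10] = 7.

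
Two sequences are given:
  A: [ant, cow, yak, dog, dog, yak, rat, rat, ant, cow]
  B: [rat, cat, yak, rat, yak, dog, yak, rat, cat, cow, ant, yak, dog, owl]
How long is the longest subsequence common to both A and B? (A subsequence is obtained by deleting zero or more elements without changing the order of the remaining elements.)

5

A longest common subsequence is yak, dog, yak, rat, ant (length 5); the LCS DP confirms no longer common subsequence exists.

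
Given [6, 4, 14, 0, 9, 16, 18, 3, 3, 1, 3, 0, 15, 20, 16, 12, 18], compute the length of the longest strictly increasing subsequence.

Let dp[i] be the longest increasing subsequence ending at position i. Then dp = [1, 1, 2, 1, 2, 3, 4, 2, 2, 2, 3, 1, 4, 5, 5, 4, 6].
The maximum is 6; one witness is 0, 1, 3, 15, 16, 18 at positions 4,10,11,13,15,17.

6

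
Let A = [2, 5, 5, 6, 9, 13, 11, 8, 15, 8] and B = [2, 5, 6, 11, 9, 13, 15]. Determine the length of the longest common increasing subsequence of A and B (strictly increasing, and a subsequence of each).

A longest common strictly increasing subsequence is 2, 5, 6, 9, 13, 15 (length 6); it appears in order in both A and B, and no longer such subsequence exists.

6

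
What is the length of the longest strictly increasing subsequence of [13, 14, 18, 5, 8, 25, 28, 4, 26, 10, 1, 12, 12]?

5

Let dp[i] be the longest increasing subsequence ending at position i. Then dp = [1, 2, 3, 1, 2, 4, 5, 1, 5, 3, 1, 4, 4].
The maximum is 5; one witness is 13, 14, 18, 25, 28 at positions 1,2,3,6,7.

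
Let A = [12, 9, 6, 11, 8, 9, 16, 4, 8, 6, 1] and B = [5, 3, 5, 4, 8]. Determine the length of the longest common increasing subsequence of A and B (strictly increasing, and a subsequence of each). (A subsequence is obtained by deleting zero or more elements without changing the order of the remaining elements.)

2

A longest common strictly increasing subsequence is 4, 8 (length 2); it appears in order in both A and B, and no longer such subsequence exists.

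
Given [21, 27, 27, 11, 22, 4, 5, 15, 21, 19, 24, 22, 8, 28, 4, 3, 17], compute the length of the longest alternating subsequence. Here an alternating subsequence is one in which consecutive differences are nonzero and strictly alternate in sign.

12

Track the best alternating length ending on an up-step vs a down-step at each position: up/down = 1/1, 2/1, 2/1, 1/3, 4/3, 1/5, 6/5, 6/5, 6/5, 6/7, 8/3, 8/9, 6/9, 10/1, 1/11, 1/11, 12/11.
The maximum over both is 12; one such subsequence is 21, 27, 11, 22, 4, 21, 19, 24, 22, 28, 4, 17.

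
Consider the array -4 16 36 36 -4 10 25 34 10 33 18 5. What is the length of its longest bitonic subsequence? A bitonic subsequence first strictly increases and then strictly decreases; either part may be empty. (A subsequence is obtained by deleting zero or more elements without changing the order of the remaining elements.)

7

Let inc[i] be the LIS ending at i and dec[i] the longest strictly decreasing subsequence starting at i. inc = [1, 2, 3, 3, 1, 2, 3, 4, 2, 4, 3, 2], dec = [1, 3, 5, 5, 1, 2, 3, 4, 2, 3, 2, 1].
max_i inc[i]+dec[i]−1 = 7, with one witness -4, 16, 36, 34, 33, 18, 5.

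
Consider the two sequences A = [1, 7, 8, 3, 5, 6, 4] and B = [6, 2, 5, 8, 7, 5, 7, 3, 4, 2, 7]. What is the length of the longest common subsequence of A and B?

3

Backtracking the LCS table gives one alignment: 7 (A2,B7) → 3 (A4,B8) → 4 (A7,B9).
So the longest common subsequence has length 3.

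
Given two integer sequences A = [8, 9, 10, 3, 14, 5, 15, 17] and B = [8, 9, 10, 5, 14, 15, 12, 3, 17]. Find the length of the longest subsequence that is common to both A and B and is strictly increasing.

6

For each value that appears in both, track the longest common increasing run ending there.
The best achievable length is 6; one witness is 8, 9, 10, 14, 15, 17 (A-positions 1,2,3,5,7,8, B-positions 1,2,3,5,6,9).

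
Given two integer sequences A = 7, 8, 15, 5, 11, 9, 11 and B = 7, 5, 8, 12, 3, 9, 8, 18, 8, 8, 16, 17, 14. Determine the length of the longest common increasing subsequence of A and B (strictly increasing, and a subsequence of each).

3

A longest common strictly increasing subsequence is 7, 8, 9 (length 3); it appears in order in both A and B, and no longer such subsequence exists.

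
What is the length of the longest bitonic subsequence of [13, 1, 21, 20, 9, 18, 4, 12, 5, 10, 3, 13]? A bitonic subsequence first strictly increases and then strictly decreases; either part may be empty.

7

One longest bitonic subsequence is 13, 21, 20, 18, 12, 10, 3 (positions 1,3,4,6,8,10,11): it rises to 21 then falls. Length 7 is optimal.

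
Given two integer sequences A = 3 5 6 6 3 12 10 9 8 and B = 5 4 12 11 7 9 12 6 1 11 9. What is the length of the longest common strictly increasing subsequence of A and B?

3

For each value that appears in both, track the longest common increasing run ending there.
The best achievable length is 3; one witness is 5, 6, 9 (A-positions 2,3,8, B-positions 1,8,11).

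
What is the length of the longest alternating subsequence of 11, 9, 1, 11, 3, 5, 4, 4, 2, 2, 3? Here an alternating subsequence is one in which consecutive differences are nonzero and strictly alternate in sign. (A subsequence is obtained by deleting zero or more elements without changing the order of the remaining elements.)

7

Track the best alternating length ending on an up-step vs a down-step at each position: up/down = 1/1, 1/2, 1/2, 3/1, 3/4, 5/4, 5/6, 5/6, 3/6, 3/6, 7/6.
The maximum over both is 7; one such subsequence is 11, 9, 11, 3, 5, 2, 3.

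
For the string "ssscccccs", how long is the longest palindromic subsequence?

Using dp[i][j] = 2 + dp[i+1][j−1] if the ends match, else max(dp[i+1][j], dp[i][j−1]):
dp[1][9] = 7. A witness is scccccs at positions 1,4,5,6,7,8,9.

7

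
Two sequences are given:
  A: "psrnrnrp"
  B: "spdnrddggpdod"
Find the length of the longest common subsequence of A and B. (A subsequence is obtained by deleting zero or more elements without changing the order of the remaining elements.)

4

A longest common subsequence is pnrp (length 4); the LCS DP confirms no longer common subsequence exists.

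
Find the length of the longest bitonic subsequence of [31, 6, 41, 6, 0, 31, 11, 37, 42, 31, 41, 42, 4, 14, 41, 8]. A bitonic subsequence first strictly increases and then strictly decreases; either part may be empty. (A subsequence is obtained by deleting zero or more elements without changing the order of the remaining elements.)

7

One longest bitonic subsequence is 6, 31, 37, 42, 41, 14, 8 (positions 2,6,8,9,11,14,16): it rises to 42 then falls. Length 7 is optimal.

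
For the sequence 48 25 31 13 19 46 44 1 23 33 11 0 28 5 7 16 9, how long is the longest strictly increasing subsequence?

Let dp[i] be the longest increasing subsequence ending at position i. Then dp = [1, 1, 2, 1, 2, 3, 3, 1, 3, 4, 2, 1, 4, 2, 3, 4, 4].
The maximum is 4; one witness is 13, 19, 23, 33 at positions 4,5,9,10.

4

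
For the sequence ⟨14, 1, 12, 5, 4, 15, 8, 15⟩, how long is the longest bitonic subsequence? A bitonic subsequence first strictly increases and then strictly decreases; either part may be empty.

Let inc[i] be the LIS ending at i and dec[i] the longest strictly decreasing subsequence starting at i. inc = [1, 1, 2, 2, 2, 3, 3, 4], dec = [4, 1, 3, 2, 1, 2, 1, 1].
max_i inc[i]+dec[i]−1 = 4, with one witness 14, 12, 5, 4.

4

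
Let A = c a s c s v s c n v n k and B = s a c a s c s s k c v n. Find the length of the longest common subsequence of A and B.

Backtracking the LCS table gives one alignment: c (A1,B3) → a (A2,B4) → s (A3,B5) → c (A4,B6) → s (A5,B7) → s (A7,B8) → c (A8,B10) → v (A10,B11) → n (A11,B12).
So the longest common subsequence has length 9.

9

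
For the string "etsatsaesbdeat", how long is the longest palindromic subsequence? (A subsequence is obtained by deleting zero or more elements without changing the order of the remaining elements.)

7

One longest palindromic subsequence is taedeat (positions 2,4,8,11,12,13,14); it reads the same forward and backward, and the interval DP gives dp[1][14] = 7.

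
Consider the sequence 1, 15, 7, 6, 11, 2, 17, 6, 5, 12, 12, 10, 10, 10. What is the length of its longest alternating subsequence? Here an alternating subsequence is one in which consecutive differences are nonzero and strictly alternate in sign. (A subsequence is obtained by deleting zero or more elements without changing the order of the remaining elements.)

9

Track the best alternating length ending on an up-step vs a down-step at each position: up/down = 1/1, 2/1, 2/3, 2/3, 4/3, 2/5, 6/1, 6/7, 6/7, 8/7, 8/7, 8/9, 8/9, 8/9.
The maximum over both is 9; one such subsequence is 1, 15, 7, 11, 2, 17, 6, 12, 10.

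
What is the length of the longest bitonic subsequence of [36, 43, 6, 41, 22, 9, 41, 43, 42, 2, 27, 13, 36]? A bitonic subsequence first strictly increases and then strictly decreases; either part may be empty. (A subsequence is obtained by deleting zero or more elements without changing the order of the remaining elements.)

Let inc[i] be the LIS ending at i and dec[i] the longest strictly decreasing subsequence starting at i. inc = [1, 2, 1, 2, 2, 2, 3, 4, 4, 1, 3, 3, 4], dec = [4, 5, 2, 4, 3, 2, 3, 4, 3, 1, 2, 1, 1].
max_i inc[i]+dec[i]−1 = 7, with one witness 6, 22, 41, 43, 42, 27, 13.

7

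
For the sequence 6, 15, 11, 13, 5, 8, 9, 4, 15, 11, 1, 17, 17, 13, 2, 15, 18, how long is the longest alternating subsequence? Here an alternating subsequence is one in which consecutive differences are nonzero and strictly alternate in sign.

12

A longest alternating subsequence is 6, 15, 11, 13, 5, 8, 4, 15, 11, 17, 13, 15 (positions 1,2,3,4,5,6,8,9,10,12,14,16); its 11 consecutive differences strictly alternate in sign, and length 12 is optimal.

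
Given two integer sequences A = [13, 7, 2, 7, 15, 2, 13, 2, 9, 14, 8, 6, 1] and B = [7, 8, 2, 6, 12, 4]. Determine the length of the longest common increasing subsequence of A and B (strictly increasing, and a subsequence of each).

2

A longest common strictly increasing subsequence is 7, 8 (length 2); it appears in order in both A and B, and no longer such subsequence exists.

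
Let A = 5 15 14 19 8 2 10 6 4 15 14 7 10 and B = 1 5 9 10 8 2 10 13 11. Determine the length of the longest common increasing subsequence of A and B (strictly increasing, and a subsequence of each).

For each value that appears in both, track the longest common increasing run ending there.
The best achievable length is 3; one witness is 5, 8, 10 (A-positions 1,5,7, B-positions 2,5,7).

3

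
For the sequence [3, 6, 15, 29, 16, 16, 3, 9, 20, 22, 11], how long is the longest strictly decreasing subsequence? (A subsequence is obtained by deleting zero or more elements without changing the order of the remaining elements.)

3

Scanning left to right, the best length ending at each element is: 3→1, 6→1, 15→1, 29→1, 16→2, 16→2, 3→3, 9→3, 20→2, 22→2, 11→3.
So the longest decreasing subsequence has length 3, e.g. 29, 16, 3.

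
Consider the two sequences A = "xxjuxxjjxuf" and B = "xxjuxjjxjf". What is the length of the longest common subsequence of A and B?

A longest common subsequence is xxjuxjjxf (length 9); the LCS DP confirms no longer common subsequence exists.

9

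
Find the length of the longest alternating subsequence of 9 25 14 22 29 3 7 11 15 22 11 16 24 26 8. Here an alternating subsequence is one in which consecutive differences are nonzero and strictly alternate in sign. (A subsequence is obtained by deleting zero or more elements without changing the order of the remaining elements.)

Track the best alternating length ending on an up-step vs a down-step at each position: up/down = 1/1, 2/1, 2/3, 4/3, 4/1, 1/5, 6/5, 6/5, 6/5, 6/5, 6/7, 8/7, 8/5, 8/5, 6/9.
The maximum over both is 9; one such subsequence is 9, 25, 14, 22, 3, 15, 11, 16, 8.

9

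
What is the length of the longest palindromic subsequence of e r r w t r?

Using dp[i][j] = 2 + dp[i+1][j−1] if the ends match, else max(dp[i+1][j], dp[i][j−1]):
dp[1][6] = 3. A witness is rtr at positions 2,5,6.

3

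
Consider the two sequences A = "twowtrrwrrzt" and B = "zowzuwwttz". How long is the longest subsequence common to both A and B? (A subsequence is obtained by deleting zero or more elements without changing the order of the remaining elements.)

4

A longest common subsequence is wwtz (length 4); the LCS DP confirms no longer common subsequence exists.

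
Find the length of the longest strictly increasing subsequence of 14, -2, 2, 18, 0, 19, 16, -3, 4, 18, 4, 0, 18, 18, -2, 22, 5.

Let dp[i] be the longest increasing subsequence ending at position i. Then dp = [1, 1, 2, 3, 2, 4, 3, 1, 3, 4, 3, 2, 4, 4, 2, 5, 4].
The maximum is 5; one witness is -2, 2, 18, 19, 22 at positions 2,3,4,6,16.

5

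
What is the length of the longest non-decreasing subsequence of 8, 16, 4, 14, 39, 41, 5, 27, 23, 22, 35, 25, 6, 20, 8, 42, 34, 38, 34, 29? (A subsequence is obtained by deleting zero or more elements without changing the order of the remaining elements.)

6

Let dp[i] be the longest non-decreasing subsequence ending at position i. Then dp = [1, 2, 1, 2, 3, 4, 2, 3, 3, 3, 4, 4, 3, 4, 4, 5, 5, 6, 6, 5].
The maximum is 6; one witness is 8, 16, 23, 25, 34, 38 at positions 1,2,9,12,17,18.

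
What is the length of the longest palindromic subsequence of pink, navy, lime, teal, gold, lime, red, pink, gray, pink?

5

One longest palindromic subsequence is pink lime gold lime pink (positions 1,3,5,6,10); it reads the same forward and backward, and the interval DP gives dp[1][10] = 5.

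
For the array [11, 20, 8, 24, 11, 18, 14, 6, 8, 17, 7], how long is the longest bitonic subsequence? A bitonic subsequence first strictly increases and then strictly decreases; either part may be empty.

7

One longest bitonic subsequence is 11, 20, 24, 18, 14, 8, 7 (positions 1,2,4,6,7,9,11): it rises to 24 then falls. Length 7 is optimal.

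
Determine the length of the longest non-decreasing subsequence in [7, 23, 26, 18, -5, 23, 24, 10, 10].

Let dp[i] be the longest non-decreasing subsequence ending at position i. Then dp = [1, 2, 3, 2, 1, 3, 4, 2, 3].
The maximum is 4; one witness is 7, 23, 23, 24 at positions 1,2,6,7.

4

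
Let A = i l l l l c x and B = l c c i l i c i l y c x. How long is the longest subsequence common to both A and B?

A longest common subsequence is illcx (length 5); the LCS DP confirms no longer common subsequence exists.

5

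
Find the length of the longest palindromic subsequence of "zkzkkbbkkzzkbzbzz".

12

One longest palindromic subsequence is zzbbkzzkbbzz (positions 1,3,6,7,8,10,11,12,13,15,16,17); it reads the same forward and backward, and the interval DP gives dp[1][17] = 12.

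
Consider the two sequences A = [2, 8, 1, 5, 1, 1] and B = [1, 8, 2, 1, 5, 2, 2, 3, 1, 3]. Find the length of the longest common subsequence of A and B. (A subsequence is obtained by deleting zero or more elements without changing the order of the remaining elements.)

4

Backtracking the LCS table gives one alignment: 2 (A1,B3) → 1 (A3,B4) → 5 (A4,B5) → 1 (A5,B9).
So the longest common subsequence has length 4.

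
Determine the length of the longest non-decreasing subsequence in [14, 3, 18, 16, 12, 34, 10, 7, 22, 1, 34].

Scanning left to right, the best length ending at each element is: 14→1, 3→1, 18→2, 16→2, 12→2, 34→3, 10→2, 7→2, 22→3, 1→1, 34→4.
So the longest non-decreasing subsequence has length 4, e.g. 14, 18, 34, 34.

4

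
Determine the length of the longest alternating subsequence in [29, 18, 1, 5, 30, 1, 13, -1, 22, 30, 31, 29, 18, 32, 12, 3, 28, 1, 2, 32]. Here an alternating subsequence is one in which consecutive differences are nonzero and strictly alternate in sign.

13

A longest alternating subsequence is 29, 1, 5, 1, 13, -1, 30, 29, 32, 12, 28, 1, 2 (positions 1,3,4,6,7,8,10,12,14,15,17,18,19); its 12 consecutive differences strictly alternate in sign, and length 13 is optimal.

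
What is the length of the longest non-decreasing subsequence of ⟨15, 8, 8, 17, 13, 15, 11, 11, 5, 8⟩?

Scanning left to right, the best length ending at each element is: 15→1, 8→1, 8→2, 17→3, 13→3, 15→4, 11→3, 11→4, 5→1, 8→3.
So the longest non-decreasing subsequence has length 4, e.g. 8, 8, 13, 15.

4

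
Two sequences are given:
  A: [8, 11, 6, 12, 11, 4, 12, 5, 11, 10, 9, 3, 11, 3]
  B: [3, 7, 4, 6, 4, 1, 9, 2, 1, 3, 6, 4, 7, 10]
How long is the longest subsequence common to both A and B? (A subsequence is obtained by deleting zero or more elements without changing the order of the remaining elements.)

Backtracking the LCS table gives one alignment: 6 (A3,B4) → 4 (A6,B5) → 9 (A11,B7) → 3 (A12,B10).
So the longest common subsequence has length 4.

4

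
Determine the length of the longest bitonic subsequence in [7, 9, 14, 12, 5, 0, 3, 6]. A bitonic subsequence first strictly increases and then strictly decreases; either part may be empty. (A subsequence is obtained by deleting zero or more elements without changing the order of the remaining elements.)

6

Let inc[i] be the LIS ending at i and dec[i] the longest strictly decreasing subsequence starting at i. inc = [1, 2, 3, 3, 1, 1, 2, 3], dec = [3, 3, 4, 3, 2, 1, 1, 1].
max_i inc[i]+dec[i]−1 = 6, with one witness 7, 9, 14, 12, 5, 3.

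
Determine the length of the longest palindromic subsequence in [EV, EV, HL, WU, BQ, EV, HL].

3

One longest palindromic subsequence is HL EV HL (positions 3,6,7); it reads the same forward and backward, and the interval DP gives dp[1][7] = 3.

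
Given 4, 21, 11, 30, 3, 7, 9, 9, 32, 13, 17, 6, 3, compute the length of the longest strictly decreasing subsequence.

Let dp[i] be the longest decreasing subsequence ending at position i. Then dp = [1, 1, 2, 1, 3, 3, 3, 3, 1, 2, 2, 4, 5].
The maximum is 5; one witness is 21, 11, 7, 6, 3 at positions 2,3,6,12,13.

5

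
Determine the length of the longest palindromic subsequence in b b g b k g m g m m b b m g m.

8

One longest palindromic subsequence is mgmbbmgm (positions 7,8,9,11,12,13,14,15); it reads the same forward and backward, and the interval DP gives dp[1][15] = 8.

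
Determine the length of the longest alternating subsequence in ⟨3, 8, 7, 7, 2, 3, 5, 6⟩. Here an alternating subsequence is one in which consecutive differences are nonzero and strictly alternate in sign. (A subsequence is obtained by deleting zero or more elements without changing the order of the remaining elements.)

4

Track the best alternating length ending on an up-step vs a down-step at each position: up/down = 1/1, 2/1, 2/3, 2/3, 1/3, 4/3, 4/3, 4/3.
The maximum over both is 4; one such subsequence is 3, 8, 2, 3.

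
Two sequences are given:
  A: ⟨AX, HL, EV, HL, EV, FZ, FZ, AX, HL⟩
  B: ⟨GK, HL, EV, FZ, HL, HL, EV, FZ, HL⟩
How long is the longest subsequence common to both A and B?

6

A longest common subsequence is HL, EV, HL, EV, FZ, HL (length 6); the LCS DP confirms no longer common subsequence exists.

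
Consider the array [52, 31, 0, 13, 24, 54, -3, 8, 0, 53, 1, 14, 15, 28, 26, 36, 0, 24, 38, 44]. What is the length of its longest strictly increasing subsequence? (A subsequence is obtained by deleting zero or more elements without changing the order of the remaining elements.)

Let dp[i] be the longest increasing subsequence ending at position i. Then dp = [1, 1, 1, 2, 3, 4, 1, 2, 2, 4, 3, 4, 5, 6, 6, 7, 2, 6, 8, 9].
The maximum is 9; one witness is -3, 0, 1, 14, 15, 28, 36, 38, 44 at positions 7,9,11,12,13,14,16,19,20.

9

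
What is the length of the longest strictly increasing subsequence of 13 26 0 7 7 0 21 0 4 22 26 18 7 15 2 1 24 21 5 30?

6

Let dp[i] be the longest increasing subsequence ending at position i. Then dp = [1, 2, 1, 2, 2, 1, 3, 1, 2, 4, 5, 3, 3, 4, 2, 2, 5, 5, 3, 6].
The maximum is 6; one witness is 0, 7, 21, 22, 26, 30 at positions 3,4,7,10,11,20.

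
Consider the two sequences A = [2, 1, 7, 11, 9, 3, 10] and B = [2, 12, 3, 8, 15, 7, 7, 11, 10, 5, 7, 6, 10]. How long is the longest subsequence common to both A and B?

Backtracking the LCS table gives one alignment: 2 (A1,B1) → 7 (A3,B7) → 11 (A4,B8) → 10 (A7,B13).
So the longest common subsequence has length 4.

4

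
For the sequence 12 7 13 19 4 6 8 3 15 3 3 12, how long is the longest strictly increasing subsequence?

Scanning left to right, the best length ending at each element is: 12→1, 7→1, 13→2, 19→3, 4→1, 6→2, 8→3, 3→1, 15→4, 3→1, 3→1, 12→4.
So the longest increasing subsequence has length 4, e.g. 4, 6, 8, 15.

4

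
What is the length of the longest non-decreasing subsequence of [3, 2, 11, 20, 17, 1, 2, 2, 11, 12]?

5

Let dp[i] be the longest non-decreasing subsequence ending at position i. Then dp = [1, 1, 2, 3, 3, 1, 2, 3, 4, 5].
The maximum is 5; one witness is 2, 2, 2, 11, 12 at positions 2,7,8,9,10.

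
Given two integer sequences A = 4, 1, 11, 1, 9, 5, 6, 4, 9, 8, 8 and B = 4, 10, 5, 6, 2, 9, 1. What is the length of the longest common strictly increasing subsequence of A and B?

4

A longest common strictly increasing subsequence is 4, 5, 6, 9 (length 4); it appears in order in both A and B, and no longer such subsequence exists.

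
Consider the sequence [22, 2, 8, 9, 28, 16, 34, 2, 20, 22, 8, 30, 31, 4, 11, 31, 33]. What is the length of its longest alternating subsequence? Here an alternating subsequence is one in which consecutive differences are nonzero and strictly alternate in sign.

11

Track the best alternating length ending on an up-step vs a down-step at each position: up/down = 1/1, 1/2, 3/2, 3/2, 3/1, 3/4, 5/1, 1/6, 7/6, 7/6, 7/8, 9/6, 9/6, 7/10, 11/10, 11/6, 11/6.
The maximum over both is 11; one such subsequence is 22, 2, 28, 16, 34, 2, 20, 8, 30, 4, 11.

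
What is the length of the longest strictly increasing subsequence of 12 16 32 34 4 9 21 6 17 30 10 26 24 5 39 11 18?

5

Scanning left to right, the best length ending at each element is: 12→1, 16→2, 32→3, 34→4, 4→1, 9→2, 21→3, 6→2, 17→3, 30→4, 10→3, 26→4, 24→4, 5→2, 39→5, 11→4, 18→5.
So the longest increasing subsequence has length 5, e.g. 12, 16, 32, 34, 39.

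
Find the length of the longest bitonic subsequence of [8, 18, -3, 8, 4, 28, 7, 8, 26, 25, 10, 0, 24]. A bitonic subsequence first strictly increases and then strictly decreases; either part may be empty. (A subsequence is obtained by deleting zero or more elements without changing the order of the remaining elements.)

8

One longest bitonic subsequence is -3, 4, 7, 8, 26, 25, 10, 0 (positions 3,5,7,8,9,10,11,12): it rises to 26 then falls. Length 8 is optimal.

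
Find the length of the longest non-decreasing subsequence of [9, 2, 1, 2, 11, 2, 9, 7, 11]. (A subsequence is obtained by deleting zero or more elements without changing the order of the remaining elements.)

Let dp[i] be the longest non-decreasing subsequence ending at position i. Then dp = [1, 1, 1, 2, 3, 3, 4, 4, 5].
The maximum is 5; one witness is 2, 2, 2, 9, 11 at positions 2,4,6,7,9.

5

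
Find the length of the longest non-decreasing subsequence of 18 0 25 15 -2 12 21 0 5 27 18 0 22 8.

Let dp[i] be the longest non-decreasing subsequence ending at position i. Then dp = [1, 1, 2, 2, 1, 2, 3, 2, 3, 4, 4, 3, 5, 4].
The maximum is 5; one witness is 0, 0, 5, 18, 22 at positions 2,8,9,11,13.

5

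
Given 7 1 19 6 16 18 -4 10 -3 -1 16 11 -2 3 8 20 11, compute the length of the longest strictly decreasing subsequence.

5

One longest decreasing subsequence is 19, 16, 10, -1, -2 (positions 3,5,8,10,13), of length 5; no longer one exists.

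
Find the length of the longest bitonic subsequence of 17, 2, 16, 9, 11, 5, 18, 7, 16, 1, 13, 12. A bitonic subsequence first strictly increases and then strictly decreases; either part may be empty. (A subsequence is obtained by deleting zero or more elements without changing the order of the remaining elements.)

7

One longest bitonic subsequence is 2, 9, 11, 18, 16, 13, 12 (positions 2,4,5,7,9,11,12): it rises to 18 then falls. Length 7 is optimal.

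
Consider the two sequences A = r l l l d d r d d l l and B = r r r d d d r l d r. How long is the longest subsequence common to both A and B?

5

Backtracking the LCS table gives one alignment: r (A1,B3) → d (A5,B5) → d (A6,B6) → r (A7,B7) → d (A8,B9).
So the longest common subsequence has length 5.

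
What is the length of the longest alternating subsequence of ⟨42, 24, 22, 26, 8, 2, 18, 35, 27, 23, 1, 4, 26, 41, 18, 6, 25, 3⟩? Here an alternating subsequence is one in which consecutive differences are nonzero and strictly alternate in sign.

10

A longest alternating subsequence is 42, 24, 26, 8, 35, 23, 26, 18, 25, 3 (positions 1,2,4,5,8,10,13,15,17,18); its 9 consecutive differences strictly alternate in sign, and length 10 is optimal.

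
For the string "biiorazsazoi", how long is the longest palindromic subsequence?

One longest palindromic subsequence is iozazoi (positions 2,4,7,9,10,11,12); it reads the same forward and backward, and the interval DP gives dp[1][12] = 7.

7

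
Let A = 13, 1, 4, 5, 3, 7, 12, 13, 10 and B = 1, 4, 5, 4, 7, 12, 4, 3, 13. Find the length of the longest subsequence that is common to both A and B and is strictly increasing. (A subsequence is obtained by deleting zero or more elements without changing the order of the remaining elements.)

6

For each value that appears in both, track the longest common increasing run ending there.
The best achievable length is 6; one witness is 1, 4, 5, 7, 12, 13 (A-positions 2,3,4,6,7,8, B-positions 1,2,3,5,6,9).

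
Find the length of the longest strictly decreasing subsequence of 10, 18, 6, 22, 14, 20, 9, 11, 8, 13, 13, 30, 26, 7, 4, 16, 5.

Scanning left to right, the best length ending at each element is: 10→1, 18→1, 6→2, 22→1, 14→2, 20→2, 9→3, 11→3, 8→4, 13→3, 13→3, 30→1, 26→2, 7→5, 4→6, 16→3, 5→6.
So the longest decreasing subsequence has length 6, e.g. 18, 14, 9, 8, 7, 4.

6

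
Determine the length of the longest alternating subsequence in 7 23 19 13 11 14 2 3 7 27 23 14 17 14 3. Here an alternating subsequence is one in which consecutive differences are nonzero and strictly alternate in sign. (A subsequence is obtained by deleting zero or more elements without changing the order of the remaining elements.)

Track the best alternating length ending on an up-step vs a down-step at each position: up/down = 1/1, 2/1, 2/3, 2/3, 2/3, 4/3, 1/5, 6/5, 6/5, 6/1, 6/7, 6/7, 8/7, 6/9, 6/9.
The maximum over both is 9; one such subsequence is 7, 23, 13, 14, 2, 27, 14, 17, 14.

9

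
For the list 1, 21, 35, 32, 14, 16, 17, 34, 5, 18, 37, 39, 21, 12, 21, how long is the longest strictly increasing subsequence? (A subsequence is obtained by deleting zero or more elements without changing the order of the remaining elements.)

Scanning left to right, the best length ending at each element is: 1→1, 21→2, 35→3, 32→3, 14→2, 16→3, 17→4, 34→5, 5→2, 18→5, 37→6, 39→7, 21→6, 12→3, 21→6.
So the longest increasing subsequence has length 7, e.g. 1, 14, 16, 17, 34, 37, 39.

7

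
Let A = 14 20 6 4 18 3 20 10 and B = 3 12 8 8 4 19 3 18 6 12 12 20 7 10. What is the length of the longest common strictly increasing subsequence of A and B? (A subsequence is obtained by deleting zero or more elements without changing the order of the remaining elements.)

3

For each value that appears in both, track the longest common increasing run ending there.
The best achievable length is 3; one witness is 4, 18, 20 (A-positions 4,5,7, B-positions 5,8,12).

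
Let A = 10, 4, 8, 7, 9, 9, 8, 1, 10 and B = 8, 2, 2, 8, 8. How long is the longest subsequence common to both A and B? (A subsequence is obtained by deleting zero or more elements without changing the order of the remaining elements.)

2

Backtracking the LCS table gives one alignment: 8 (A3,B4) → 8 (A7,B5).
So the longest common subsequence has length 2.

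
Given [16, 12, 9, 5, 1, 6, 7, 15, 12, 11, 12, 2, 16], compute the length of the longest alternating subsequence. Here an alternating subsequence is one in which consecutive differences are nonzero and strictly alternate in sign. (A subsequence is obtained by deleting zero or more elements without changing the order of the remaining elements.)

Track the best alternating length ending on an up-step vs a down-step at each position: up/down = 1/1, 1/2, 1/2, 1/2, 1/2, 3/2, 3/2, 3/2, 3/4, 3/4, 5/4, 3/6, 7/1.
The maximum over both is 7; one such subsequence is 16, 12, 15, 11, 12, 2, 16.

7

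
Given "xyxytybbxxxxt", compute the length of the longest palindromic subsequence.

7

Using dp[i][j] = 2 + dp[i+1][j−1] if the ends match, else max(dp[i+1][j], dp[i][j−1]):
dp[1][13] = 7. A witness is xxytyxx at positions 1,3,4,5,6,11,12.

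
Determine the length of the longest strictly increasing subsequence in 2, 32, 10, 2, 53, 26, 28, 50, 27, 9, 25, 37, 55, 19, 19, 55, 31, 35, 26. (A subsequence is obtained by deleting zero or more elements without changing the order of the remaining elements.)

6

Scanning left to right, the best length ending at each element is: 2→1, 32→2, 10→2, 2→1, 53→3, 26→3, 28→4, 50→5, 27→4, 9→2, 25→3, 37→5, 55→6, 19→3, 19→3, 55→6, 31→5, 35→6, 26→4.
So the longest increasing subsequence has length 6, e.g. 2, 10, 26, 28, 50, 55.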